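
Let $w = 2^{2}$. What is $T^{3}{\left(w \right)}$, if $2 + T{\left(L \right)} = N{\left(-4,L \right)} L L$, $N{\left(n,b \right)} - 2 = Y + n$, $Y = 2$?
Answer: $-8$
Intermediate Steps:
$N{\left(n,b \right)} = 4 + n$ ($N{\left(n,b \right)} = 2 + \left(2 + n\right) = 4 + n$)
$w = 4$
$T{\left(L \right)} = -2$ ($T{\left(L \right)} = -2 + \left(4 - 4\right) L L = -2 + 0 L L = -2 + 0 L = -2 + 0 = -2$)
$T^{3}{\left(w \right)} = \left(-2\right)^{3} = -8$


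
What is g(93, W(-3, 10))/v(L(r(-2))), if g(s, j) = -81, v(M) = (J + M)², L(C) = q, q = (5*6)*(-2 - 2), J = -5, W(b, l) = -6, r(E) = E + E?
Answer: -81/15625 ≈ -0.0051840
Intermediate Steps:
r(E) = 2*E
q = -120 (q = 30*(-4) = -120)
L(C) = -120
v(M) = (-5 + M)²
g(93, W(-3, 10))/v(L(r(-2))) = -81/(-5 - 120)² = -81/((-125)²) = -81/15625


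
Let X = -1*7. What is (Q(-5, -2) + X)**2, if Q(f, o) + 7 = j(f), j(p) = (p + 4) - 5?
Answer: 400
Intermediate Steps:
j(p) = -1 + p (j(p) = (4 + p) - 5 = -1 + p)
X = -7
Q(f, o) = -8 + f (Q(f, o) = -7 + (-1 + f) = -8 + f)
(Q(-5, -2) + X)**2 = ((-8 - 5) - 7)**2 = (-13 - 7)**2 = (-20)**2 = 400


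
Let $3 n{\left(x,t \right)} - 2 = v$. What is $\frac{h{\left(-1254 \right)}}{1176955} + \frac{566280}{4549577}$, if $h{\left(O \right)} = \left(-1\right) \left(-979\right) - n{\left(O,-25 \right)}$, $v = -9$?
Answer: $\frac{2012852186888}{16063942194105} \approx 0.1253$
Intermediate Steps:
$n{\left(x,t \right)} = - \frac{7}{3}$ ($n{\left(x,t \right)} = \frac{2}{3} + \frac{1}{3} \left(-9\right) = \frac{2}{3} - 3 = - \frac{7}{3}$)
$h{\left(O \right)} = \frac{2944}{3}$ ($h{\left(O \right)} = \left(-1\right) \left(-979\right) - - \frac{7}{3} = 979 + \frac{7}{3} = \frac{2944}{3}$)
$\frac{h{\left(-1254 \right)}}{1176955} + \frac{566280}{4549577} = \frac{2944}{3 \cdot 1176955} + \frac{566280}{4549577} = \frac{2944}{3} \cdot \frac{1}{1176955} + 566280 \cdot \frac{1}{4549577} = \frac{2944}{3530865} + \frac{566280}{4549577} = \frac{2012852186888}{16063942194105}$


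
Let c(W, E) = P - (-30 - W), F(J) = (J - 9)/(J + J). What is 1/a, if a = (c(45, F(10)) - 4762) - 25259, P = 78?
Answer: -1/29868 ≈ -3.3481e-5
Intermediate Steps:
F(J) = (-9 + J)/(2*J) (F(J) = (-9 + J)/((2*J)) = (-9 + J)*(1/(2*J)) = (-9 + J)/(2*J))
c(W, E) = 108 + W (c(W, E) = 78 - (-30 - W) = 78 + (30 + W) = 108 + W)
a = -29868 (a = ((108 + 45) - 4762) - 25259 = (153 - 4762) - 25259 = -4609 - 25259 = -29868)
1/a = 1/(-29868) = -1/29868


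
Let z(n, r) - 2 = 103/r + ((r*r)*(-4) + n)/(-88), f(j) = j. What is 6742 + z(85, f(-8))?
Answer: 296255/44 ≈ 6733.1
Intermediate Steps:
z(n, r) = 2 + 103/r - n/88 + r**2/22 (z(n, r) = 2 + (103/r + ((r*r)*(-4) + n)/(-88)) = 2 + (103/r + (r**2*(-4) + n)*(-1/88)) = 2 + (103/r + (-4*r**2 + n)*(-1/88)) = 2 + (103/r + (n - 4*r**2)*(-1/88)) = 2 + (103/r + (-n/88 + r**2/22)) = 2 + (103/r - n/88 + r**2/22) = 2 + 103/r - n/88 + r**2/22)
6742 + z(85, f(-8)) = 6742 + (2 + 103/(-8) - 1/88*85 + (1/22)*(-8)**2) = 6742 + (2 + 103*(-1/8) - 85/88 + (1/22)*64) = 6742 + (2 - 103/8 - 85/88 + 32/11) = 6742 - 393/44 = 296255/44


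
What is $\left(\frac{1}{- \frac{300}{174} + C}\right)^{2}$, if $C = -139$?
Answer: $\frac{841}{16654561} \approx 5.0497 \cdot 10^{-5}$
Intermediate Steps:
$\left(\frac{1}{- \frac{300}{174} + C}\right)^{2} = \left(\frac{1}{- \frac{300}{174} - 139}\right)^{2} = \left(\frac{1}{\left(-300\right) \frac{1}{174} - 139}\right)^{2} = \left(\frac{1}{- \frac{50}{29} - 139}\right)^{2} = \left(\frac{1}{- \frac{4081}{29}}\right)^{2} = \left(- \frac{29}{4081}\right)^{2} = \frac{841}{16654561}$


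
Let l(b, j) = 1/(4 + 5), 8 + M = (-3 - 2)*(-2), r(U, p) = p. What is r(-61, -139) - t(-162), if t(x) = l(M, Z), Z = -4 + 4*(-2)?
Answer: -1252/9 ≈ -139.11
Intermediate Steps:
M = 2 (M = -8 + (-3 - 2)*(-2) = -8 - 5*(-2) = -8 + 10 = 2)
Z = -12 (Z = -4 - 8 = -12)
l(b, j) = 1/9
t(x) = 1/9
r(-61, -139) - t(-162) = -139 - 1*1/9 = -139 - 1/9 = -1252/9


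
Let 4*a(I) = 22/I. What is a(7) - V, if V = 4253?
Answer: -59531/14 ≈ -4252.2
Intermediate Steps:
a(I) = 11/(2*I) (a(I) = (22/I)/4 = 11/(2*I))
a(7) - V = (11/2)/7 - 1*4253 = (11/2)*(⅐) - 4253 = 11/14 - 4253 = -59531/14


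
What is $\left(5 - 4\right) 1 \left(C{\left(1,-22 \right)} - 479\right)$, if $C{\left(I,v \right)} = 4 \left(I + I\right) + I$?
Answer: $-470$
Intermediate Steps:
$C{\left(I,v \right)} = 9 I$ ($C{\left(I,v \right)} = 4 \cdot 2 I + I = 8 I + I = 9 I$)
$\left(5 - 4\right) 1 \left(C{\left(1,-22 \right)} - 479\right) = \left(5 - 4\right) 1 \left(9 \cdot 1 - 479\right) = 1 \cdot 1 \left(9 - 479\right) = 1 \left(-470\right) = -470$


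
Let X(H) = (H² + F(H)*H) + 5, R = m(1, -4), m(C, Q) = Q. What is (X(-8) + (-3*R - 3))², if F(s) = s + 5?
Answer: 10404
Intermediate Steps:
F(s) = 5 + s
R = -4
X(H) = 5 + H² + H*(5 + H) (X(H) = (H² + (5 + H)*H) + 5 = (H² + H*(5 + H)) + 5 = 5 + H² + H*(5 + H))
(X(-8) + (-3*R - 3))² = ((5 + (-8)² - 8*(5 - 8)) + (-3*(-4) - 3))² = ((5 + 64 - 8*(-3)) + (12 - 3))² = ((5 + 64 + 24) + 9)² = (93 + 9)² = 102² = 10404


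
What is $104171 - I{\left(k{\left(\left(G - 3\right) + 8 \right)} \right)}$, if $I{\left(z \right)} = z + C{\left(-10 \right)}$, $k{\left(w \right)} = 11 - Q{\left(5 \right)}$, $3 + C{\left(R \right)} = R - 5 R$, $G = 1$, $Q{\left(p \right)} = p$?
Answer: $104128$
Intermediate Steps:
$C{\left(R \right)} = -3 - 4 R$ ($C{\left(R \right)} = -3 + \left(R - 5 R\right) = -3 - 4 R$)
$k{\left(w \right)} = 6$ ($k{\left(w \right)} = 11 - 5 = 6$)
$I{\left(z \right)} = 37 + z$ ($I{\left(z \right)} = z - -37 = z + \left(-3 + 40\right) = z + 37 = 37 + z$)
$104171 - I{\left(k{\left(\left(G - 3\right) + 8 \right)} \right)} = 104171 - \left(37 + 6\right) = 104171 - 43 = 104128$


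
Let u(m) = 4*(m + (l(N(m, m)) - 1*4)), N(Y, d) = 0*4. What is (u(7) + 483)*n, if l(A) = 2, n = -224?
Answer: -112672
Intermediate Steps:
N(Y, d) = 0
u(m) = -8 + 4*m (u(m) = 4*(m + (2 - 1*4)) = 4*(m + (2 - 4)) = 4*(m - 2) = 4*(-2 + m) = -8 + 4*m)
(u(7) + 483)*n = ((-8 + 4*7) + 483)*(-224) = ((-8 + 28) + 483)*(-224) = (20 + 483)*(-224) = 503*(-224) = -112672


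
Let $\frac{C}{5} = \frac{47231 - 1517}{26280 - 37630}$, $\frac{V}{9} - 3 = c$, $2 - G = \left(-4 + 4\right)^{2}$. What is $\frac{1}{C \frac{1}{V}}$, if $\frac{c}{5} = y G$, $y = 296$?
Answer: $- \frac{10089015}{7619} \approx -1324.2$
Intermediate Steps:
$G = 2$ ($G = 2 - \left(-4 + 4\right)^{2} = 2 - 0^{2} = 2 - 0 = 2 + 0 = 2$)
$c = 2960$ ($c = 5 \cdot 296 \cdot 2 = 5 \cdot 592 = 2960$)
$V = 26667$ ($V = 27 + 9 \cdot 2960 = 27 + 26640 = 26667$)
$C = - \frac{22857}{1135}$ ($C = 5 \frac{47231 - 1517}{26280 - 37630} = 5 \frac{45714}{-11350} = 5 \cdot 45714 \left(- \frac{1}{11350}\right) = 5 \left(- \frac{22857}{5675}\right) = - \frac{22857}{1135} \approx -20.138$)
$\frac{1}{C \frac{1}{V}} = \frac{1}{\left(- \frac{22857}{1135}\right) \frac{1}{26667}} = \frac{1}{- \frac{7619}{10089015}} = - \frac{10089015}{7619}$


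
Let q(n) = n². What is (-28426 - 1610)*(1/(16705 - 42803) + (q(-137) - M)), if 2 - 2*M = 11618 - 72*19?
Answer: -9364616766234/13049 ≈ -7.1765e+8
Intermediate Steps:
M = -5124 (M = 1 - (11618 - 72*19)/2 = 1 - (11618 - 1*1368)/2 = 1 - (11618 - 1368)/2 = 1 - ½*10250 = 1 - 5125 = -5124)
(-28426 - 1610)*(1/(16705 - 42803) + (q(-137) - M)) = (-28426 - 1610)*(1/(16705 - 42803) + ((-137)² - 1*(-5124))) = -30036*(1/(-26098) + (18769 + 5124)) = -30036*(-1/26098 + 23893) = -30036*623559513/26098 = -9364616766234/13049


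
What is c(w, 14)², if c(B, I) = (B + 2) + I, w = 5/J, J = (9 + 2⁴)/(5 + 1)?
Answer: 7396/25 ≈ 295.84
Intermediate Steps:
J = 25/6 (J = (9 + 16)/6 = 25*(⅙) = 25/6 ≈ 4.1667)
w = 6/5 (w = 5/(25/6) = 5*(6/25) = 6/5 ≈ 1.2000)
c(B, I) = 2 + B + I (c(B, I) = (2 + B) + I = 2 + B + I)
c(w, 14)² = (2 + 6/5 + 14)² = (86/5)² = 7396/25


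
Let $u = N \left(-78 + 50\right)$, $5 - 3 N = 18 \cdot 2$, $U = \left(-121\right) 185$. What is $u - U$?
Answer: $\frac{68023}{3} \approx 22674.0$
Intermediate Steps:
$U = -22385$
$N = - \frac{31}{3}$ ($N = \frac{5}{3} - \frac{18 \cdot 2}{3} = \frac{5}{3} - 12 = - \frac{31}{3} \approx -10.333$)
$u = \frac{868}{3}$ ($u = - \frac{31 \left(-78 + 50\right)}{3} = \left(- \frac{31}{3}\right) \left(-28\right) = \frac{868}{3} \approx 289.33$)
$u - U = \frac{868}{3} - -22385 = \frac{868}{3} + 22385 = \frac{68023}{3}$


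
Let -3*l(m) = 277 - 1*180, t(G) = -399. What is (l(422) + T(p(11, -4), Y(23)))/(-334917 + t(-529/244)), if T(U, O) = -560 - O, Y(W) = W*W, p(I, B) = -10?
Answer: 841/251487 ≈ 0.0033441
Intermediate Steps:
Y(W) = W**2
l(m) = -97/3 (l(m) = -(277 - 1*180)/3 = -(277 - 180)/3 = -1/3*97 = -97/3)
(l(422) + T(p(11, -4), Y(23)))/(-334917 + t(-529/244)) = (-97/3 + (-560 - 1*23**2))/(-334917 - 399) = (-97/3 + (-560 - 1*529))/(-335316) = (-97/3 + (-560 - 529))*(-1/335316) = (-97/3 - 1089)*(-1/335316) = -3364/3*(-1/335316) = 841/251487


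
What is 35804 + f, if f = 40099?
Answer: 75903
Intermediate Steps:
35804 + f = 35804 + 40099 = 75903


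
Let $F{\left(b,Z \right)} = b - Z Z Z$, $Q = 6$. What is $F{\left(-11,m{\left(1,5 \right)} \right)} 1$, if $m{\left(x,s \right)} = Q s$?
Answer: $-27011$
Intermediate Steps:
$m{\left(x,s \right)} = 6 s$
$F{\left(b,Z \right)} = b - Z^{3}$ ($F{\left(b,Z \right)} = b - Z^{2} Z = b - Z^{3}$)
$F{\left(-11,m{\left(1,5 \right)} \right)} 1 = \left(-11 - \left(6 \cdot 5\right)^{3}\right) 1 = \left(-11 - 30^{3}\right) 1 = \left(-11 - 27000\right) 1 = \left(-27011\right) 1 = -27011$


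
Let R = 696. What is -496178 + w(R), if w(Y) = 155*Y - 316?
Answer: -388614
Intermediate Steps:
w(Y) = -316 + 155*Y
-496178 + w(R) = -496178 + (-316 + 155*696) = -496178 + (-316 + 107880) = -496178 + 107564 = -388614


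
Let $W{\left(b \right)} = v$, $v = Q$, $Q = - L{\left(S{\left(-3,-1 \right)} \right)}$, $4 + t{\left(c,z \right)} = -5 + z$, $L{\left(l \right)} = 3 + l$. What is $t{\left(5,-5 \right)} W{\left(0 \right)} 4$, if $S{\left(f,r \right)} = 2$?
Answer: $280$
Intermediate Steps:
$t{\left(c,z \right)} = -9 + z$ ($t{\left(c,z \right)} = -4 + \left(-5 + z\right) = -9 + z$)
$Q = -5$ ($Q = - (3 + 2) = \left(-1\right) 5 = -5$)
$v = -5$
$W{\left(b \right)} = -5$
$t{\left(5,-5 \right)} W{\left(0 \right)} 4 = \left(-9 - 5\right) \left(-5\right) 4 = \left(-14\right) \left(-5\right) 4 = 70 \cdot 4 = 280$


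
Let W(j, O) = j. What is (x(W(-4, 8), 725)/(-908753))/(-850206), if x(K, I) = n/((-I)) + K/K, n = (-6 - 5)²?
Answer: 302/280077379255275 ≈ 1.0783e-12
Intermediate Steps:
n = 121 (n = (-11)² = 121)
x(K, I) = 1 - 121/I (x(K, I) = 121/((-I)) + K/K = 121*(-1/I) + 1 = -121/I + 1 = 1 - 121/I)
(x(W(-4, 8), 725)/(-908753))/(-850206) = (((-121 + 725)/725)/(-908753))/(-850206) = (((1/725)*604)*(-1/908753))*(-1/850206) = ((604/725)*(-1/908753))*(-1/850206) = -604/658845925*(-1/850206) = 302/280077379255275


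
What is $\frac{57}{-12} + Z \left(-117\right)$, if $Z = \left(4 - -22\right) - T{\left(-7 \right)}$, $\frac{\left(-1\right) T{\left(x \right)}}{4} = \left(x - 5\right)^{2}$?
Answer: $- \frac{281755}{4} \approx -70439.0$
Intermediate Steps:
$T{\left(x \right)} = - 4 \left(-5 + x\right)^{2}$ ($T{\left(x \right)} = - 4 \left(x - 5\right)^{2} = - 4 \left(-5 + x\right)^{2}$)
$Z = 602$ ($Z = \left(4 - -22\right) - - 4 \left(-5 - 7\right)^{2} = \left(4 + 22\right) - - 4 \left(-12\right)^{2} = 26 - \left(-4\right) 144 = 26 - -576 = 26 + 576 = 602$)
$\frac{57}{-12} + Z \left(-117\right) = \frac{57}{-12} + 602 \left(-117\right) = 57 \left(- \frac{1}{12}\right) - 70434 = - \frac{19}{4} - 70434 = - \frac{281755}{4}$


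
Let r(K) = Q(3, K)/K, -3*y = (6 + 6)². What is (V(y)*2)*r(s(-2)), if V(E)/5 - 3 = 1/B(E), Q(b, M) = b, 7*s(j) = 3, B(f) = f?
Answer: 5005/24 ≈ 208.54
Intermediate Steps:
y = -48 (y = -(6 + 6)²/3 = -⅓*12² = -⅓*144 = -48)
s(j) = 3/7 (s(j) = (⅐)*3 = 3/7)
r(K) = 3/K
V(E) = 15 + 5/E
(V(y)*2)*r(s(-2)) = ((15 + 5/(-48))*2)*(3/(3/7)) = ((15 + 5*(-1/48))*2)*(3*(7/3)) = ((15 - 5/48)*2)*7 = ((715/48)*2)*7 = (715/24)*7 = 5005/24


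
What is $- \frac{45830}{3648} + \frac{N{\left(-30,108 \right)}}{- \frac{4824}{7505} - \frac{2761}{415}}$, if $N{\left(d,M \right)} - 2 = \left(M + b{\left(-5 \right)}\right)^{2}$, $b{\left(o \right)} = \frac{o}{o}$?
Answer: $- \frac{13605569199175}{8289447072} \approx -1641.3$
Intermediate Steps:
$b{\left(o \right)} = 1$
$N{\left(d,M \right)} = 2 + \left(1 + M\right)^{2}$ ($N{\left(d,M \right)} = 2 + \left(M + 1\right)^{2} = 2 + \left(1 + M\right)^{2}$)
$- \frac{45830}{3648} + \frac{N{\left(-30,108 \right)}}{- \frac{4824}{7505} - \frac{2761}{415}} = - \frac{45830}{3648} + \frac{2 + \left(1 + 108\right)^{2}}{- \frac{4824}{7505} - \frac{2761}{415}} = \left(-45830\right) \frac{1}{3648} + \frac{2 + 109^{2}}{\left(-4824\right) \frac{1}{7505} - \frac{2761}{415}} = - \frac{22915}{1824} + \frac{2 + 11881}{- \frac{4824}{7505} - \frac{2761}{415}} = - \frac{22915}{1824} + \frac{11883}{- \frac{4544653}{622915}} = - \frac{22915}{1824} + 11883 \left(- \frac{622915}{4544653}\right) = - \frac{22915}{1824} - \frac{7402098945}{4544653} = - \frac{13605569199175}{8289447072}$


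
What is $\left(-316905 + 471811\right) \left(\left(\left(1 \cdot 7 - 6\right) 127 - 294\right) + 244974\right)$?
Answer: $37922073142$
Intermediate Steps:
$\left(-316905 + 471811\right) \left(\left(\left(1 \cdot 7 - 6\right) 127 - 294\right) + 244974\right) = 154906 \left(\left(\left(7 - 6\right) 127 - 294\right) + 244974\right) = 154906 \left(\left(1 \cdot 127 - 294\right) + 244974\right) = 154906 \left(\left(127 - 294\right) + 244974\right) = 154906 \left(-167 + 244974\right) = 154906 \cdot 244807 = 37922073142$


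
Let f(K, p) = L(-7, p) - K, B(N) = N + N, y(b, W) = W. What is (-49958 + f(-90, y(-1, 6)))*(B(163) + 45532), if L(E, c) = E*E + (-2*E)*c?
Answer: -2280747630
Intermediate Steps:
L(E, c) = E² - 2*E*c
B(N) = 2*N
f(K, p) = 49 - K + 14*p (f(K, p) = -7*(-7 - 2*p) - K = (49 + 14*p) - K = 49 - K + 14*p)
(-49958 + f(-90, y(-1, 6)))*(B(163) + 45532) = (-49958 + (49 - 1*(-90) + 14*6))*(2*163 + 45532) = (-49958 + (49 + 90 + 84))*(326 + 45532) = (-49958 + 223)*45858 = -49735*45858 = -2280747630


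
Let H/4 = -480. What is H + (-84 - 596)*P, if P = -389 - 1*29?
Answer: 282320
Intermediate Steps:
H = -1920 (H = 4*(-480) = -1920)
P = -418 (P = -389 - 29 = -418)
H + (-84 - 596)*P = -1920 + (-84 - 596)*(-418) = -1920 - 680*(-418) = -1920 + 284240 = 282320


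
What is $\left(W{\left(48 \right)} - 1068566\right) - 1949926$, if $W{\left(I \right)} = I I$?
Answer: $-3016188$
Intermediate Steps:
$W{\left(I \right)} = I^{2}$
$\left(W{\left(48 \right)} - 1068566\right) - 1949926 = \left(48^{2} - 1068566\right) - 1949926 = \left(2304 - 1068566\right) - 1949926 = -1066262 - 1949926 = -3016188$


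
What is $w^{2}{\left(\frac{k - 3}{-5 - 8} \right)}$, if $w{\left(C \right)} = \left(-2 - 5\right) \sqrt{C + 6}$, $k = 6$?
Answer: $\frac{3675}{13} \approx 282.69$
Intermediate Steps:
$w{\left(C \right)} = - 7 \sqrt{6 + C}$
$w^{2}{\left(\frac{k - 3}{-5 - 8} \right)} = \left(- 7 \sqrt{6 + \frac{6 - 3}{-5 - 8}}\right)^{2} = \left(- 7 \sqrt{6 + \frac{3}{-13}}\right)^{2} = \left(- 7 \sqrt{6 + 3 \left(- \frac{1}{13}\right)}\right)^{2} = \left(- 7 \sqrt{6 - \frac{3}{13}}\right)^{2} = \left(- 7 \sqrt{\frac{75}{13}}\right)^{2} = \left(- 7 \frac{5 \sqrt{39}}{13}\right)^{2} = \left(- \frac{35 \sqrt{39}}{13}\right)^{2} = \frac{3675}{13}$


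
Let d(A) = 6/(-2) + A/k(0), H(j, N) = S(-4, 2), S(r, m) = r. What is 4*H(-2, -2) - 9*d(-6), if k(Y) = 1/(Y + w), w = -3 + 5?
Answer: 119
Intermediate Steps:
H(j, N) = -4
w = 2
k(Y) = 1/(2 + Y) (k(Y) = 1/(Y + 2) = 1/(2 + Y))
d(A) = -3 + 2*A (d(A) = 6/(-2) + A/(1/(2 + 0)) = 6*(-1/2) + A/(1/2) = -3 + A/(1/2) = -3 + A*2 = -3 + 2*A)
4*H(-2, -2) - 9*d(-6) = 4*(-4) - 9*(-3 + 2*(-6)) = -16 - 9*(-3 - 12) = -16 - 9*(-15) = -16 + 135 = 119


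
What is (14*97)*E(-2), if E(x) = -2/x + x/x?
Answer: 2716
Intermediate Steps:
E(x) = 1 - 2/x (E(x) = -2/x + 1 = 1 - 2/x)
(14*97)*E(-2) = (14*97)*((-2 - 2)/(-2)) = 1358*(-½*(-4)) = 1358*2 = 2716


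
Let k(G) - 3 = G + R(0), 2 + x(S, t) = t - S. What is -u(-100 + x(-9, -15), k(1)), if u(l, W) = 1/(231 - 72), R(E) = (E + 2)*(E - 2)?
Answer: -1/159 ≈ -0.0062893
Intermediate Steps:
R(E) = (-2 + E)*(2 + E) (R(E) = (2 + E)*(-2 + E) = (-2 + E)*(2 + E))
x(S, t) = -2 + t - S (x(S, t) = -2 + (t - S) = -2 + t - S)
k(G) = -1 + G (k(G) = 3 + (G + (-4 + 0**2)) = 3 + (G + (-4 + 0)) = 3 + (G - 4) = 3 + (-4 + G) = -1 + G)
u(l, W) = 1/159
-u(-100 + x(-9, -15), k(1)) = -1*1/159 = -1/159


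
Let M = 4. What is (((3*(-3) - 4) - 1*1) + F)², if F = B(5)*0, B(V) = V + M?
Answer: 196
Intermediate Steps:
B(V) = 4 + V (B(V) = V + 4 = 4 + V)
F = 0 (F = (4 + 5)*0 = 9*0 = 0)
(((3*(-3) - 4) - 1*1) + F)² = (((3*(-3) - 4) - 1*1) + 0)² = (((-9 - 4) - 1) + 0)² = ((-13 - 1) + 0)² = (-14 + 0)² = (-14)² = 196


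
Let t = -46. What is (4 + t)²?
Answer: 1764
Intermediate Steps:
(4 + t)² = (4 - 46)² = (-42)² = 1764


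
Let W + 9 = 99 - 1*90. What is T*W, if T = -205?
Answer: 0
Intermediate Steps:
W = 0 (W = -9 + (99 - 1*90) = -9 + (99 - 90) = -9 + 9 = 0)
T*W = -205*0 = 0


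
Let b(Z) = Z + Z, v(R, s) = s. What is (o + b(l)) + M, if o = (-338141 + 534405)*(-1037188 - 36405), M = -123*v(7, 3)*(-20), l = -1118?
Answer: -210707651408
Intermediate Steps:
b(Z) = 2*Z
M = 7380 (M = -123*3*(-20) = -369*(-20) = 7380)
o = -210707656552 (o = 196264*(-1073593) = -210707656552)
(o + b(l)) + M = (-210707656552 + 2*(-1118)) + 7380 = (-210707656552 - 2236) + 7380 = -210707658788 + 7380 = -210707651408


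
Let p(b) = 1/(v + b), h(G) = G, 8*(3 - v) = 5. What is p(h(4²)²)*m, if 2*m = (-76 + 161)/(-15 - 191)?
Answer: -170/212901 ≈ -0.00079849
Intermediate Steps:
v = 19/8 (v = 3 - ⅛*5 = 3 - 5/8 = 19/8 ≈ 2.3750)
m = -85/412 (m = ((-76 + 161)/(-15 - 191))/2 = (85/(-206))/2 = (85*(-1/206))/2 = (½)*(-85/206) = -85/412 ≈ -0.20631)
p(b) = 1/(19/8 + b)
p(h(4²)²)*m = (8/(19 + 8*(4²)²))*(-85/412) = (8/(19 + 8*16²))*(-85/412) = (8/(19 + 8*256))*(-85/412) = (8/(19 + 2048))*(-85/412) = (8/2067)*(-85/412) = -170/212901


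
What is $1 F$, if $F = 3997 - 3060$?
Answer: $937$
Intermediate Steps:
$F = 937$ ($F = 3997 - 3060 = 937$)
$1 F = 1 \cdot 937 = 937$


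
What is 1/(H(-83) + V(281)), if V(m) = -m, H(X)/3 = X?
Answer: -1/530 ≈ -0.0018868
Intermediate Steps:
H(X) = 3*X
1/(H(-83) + V(281)) = 1/(3*(-83) - 1*281) = 1/(-249 - 281) = 1/(-530) = -1/530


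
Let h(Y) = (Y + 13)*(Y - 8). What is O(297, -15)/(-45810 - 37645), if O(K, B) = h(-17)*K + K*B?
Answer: -5049/16691 ≈ -0.30250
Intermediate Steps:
h(Y) = (-8 + Y)*(13 + Y) (h(Y) = (13 + Y)*(-8 + Y) = (-8 + Y)*(13 + Y))
O(K, B) = 100*K + B*K (O(K, B) = (-104 + (-17)² + 5*(-17))*K + K*B = (-104 + 289 - 85)*K + B*K = 100*K + B*K)
O(297, -15)/(-45810 - 37645) = (297*(100 - 15))/(-45810 - 37645) = (297*85)/(-83455) = 25245*(-1/83455) = -5049/16691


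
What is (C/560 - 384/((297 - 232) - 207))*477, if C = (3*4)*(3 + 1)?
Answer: 3307041/2485 ≈ 1330.8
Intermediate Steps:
C = 48 (C = 12*4 = 48)
(C/560 - 384/((297 - 232) - 207))*477 = (48/560 - 384/((297 - 232) - 207))*477 = (48*(1/560) - 384/(65 - 207))*477 = (3/35 - 384/(-142))*477 = (3/35 - 384*(-1/142))*477 = (3/35 + 192/71)*477 = (6933/2485)*477 = 3307041/2485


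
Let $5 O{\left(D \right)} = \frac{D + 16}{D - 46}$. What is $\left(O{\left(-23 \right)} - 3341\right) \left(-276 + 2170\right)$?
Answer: $- \frac{2183096372}{345} \approx -6.3278 \cdot 10^{6}$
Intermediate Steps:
$O{\left(D \right)} = \frac{16 + D}{5 \left(-46 + D\right)}$ ($O{\left(D \right)} = \frac{\left(D + 16\right) \frac{1}{D - 46}}{5} = \frac{\left(16 + D\right) \frac{1}{-46 + D}}{5} = \frac{\frac{1}{-46 + D} \left(16 + D\right)}{5} = \frac{16 + D}{5 \left(-46 + D\right)}$)
$\left(O{\left(-23 \right)} - 3341\right) \left(-276 + 2170\right) = \left(\frac{16 - 23}{5 \left(-46 - 23\right)} - 3341\right) \left(-276 + 2170\right) = \left(\frac{1}{5} \frac{1}{-69} \left(-7\right) - 3341\right) 1894 = \left(\frac{1}{5} \left(- \frac{1}{69}\right) \left(-7\right) - 3341\right) 1894 = \left(\frac{7}{345} - 3341\right) 1894 = \left(- \frac{1152638}{345}\right) 1894 = - \frac{2183096372}{345}$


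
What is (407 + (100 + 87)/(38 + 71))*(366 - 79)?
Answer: 12785850/109 ≈ 1.1730e+5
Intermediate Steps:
(407 + (100 + 87)/(38 + 71))*(366 - 79) = (407 + 187/109)*287 = (44550/109)*287 = 12785850/109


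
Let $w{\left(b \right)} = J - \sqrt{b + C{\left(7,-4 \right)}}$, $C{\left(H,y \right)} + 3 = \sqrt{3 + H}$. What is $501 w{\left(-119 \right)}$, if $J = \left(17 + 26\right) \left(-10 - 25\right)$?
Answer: $-754005 - 501 i \sqrt{122 - \sqrt{10}} \approx -7.5401 \cdot 10^{5} - 5461.5 i$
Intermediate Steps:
$C{\left(H,y \right)} = -3 + \sqrt{3 + H}$
$J = -1505$ ($J = 43 \left(-35\right) = -1505$)
$w{\left(b \right)} = -1505 - \sqrt{-3 + b + \sqrt{10}}$ ($w{\left(b \right)} = -1505 - \sqrt{b - \left(3 - \sqrt{3 + 7}\right)} = -1505 - \sqrt{b - \left(3 - \sqrt{10}\right)} = -1505 - \sqrt{-3 + b + \sqrt{10}}$)
$501 w{\left(-119 \right)} = 501 \left(-1505 - \sqrt{-3 - 119 + \sqrt{10}}\right) = 501 \left(-1505 - \sqrt{-122 + \sqrt{10}}\right) = -754005 - 501 \sqrt{-122 + \sqrt{10}}$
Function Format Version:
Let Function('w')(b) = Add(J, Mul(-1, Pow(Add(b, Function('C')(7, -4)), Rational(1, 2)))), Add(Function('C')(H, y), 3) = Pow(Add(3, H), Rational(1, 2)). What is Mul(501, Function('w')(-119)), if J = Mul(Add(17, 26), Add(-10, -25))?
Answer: Add(-754005, Mul(-501, I, Pow(Add(122, Mul(-1, Pow(10, Rational(1, 2)))), Rational(1, 2)))) ≈ Add(-7.5401e+5, Mul(-5461.5, I))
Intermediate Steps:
Function('C')(H, y) = Add(-3, Pow(Add(3, H), Rational(1, 2)))
J = -1505 (J = Mul(43, -35) = -1505)
Function('w')(b) = Add(-1505, Mul(-1, Pow(Add(-3, b, Pow(10, Rational(1, 2))), Rational(1, 2)))) (Function('w')(b) = Add(-1505, Mul(-1, Pow(Add(b, Add(-3, Pow(Add(3, 7), Rational(1, 2)))), Rational(1, 2)))) = Add(-1505, Mul(-1, Pow(Add(b, Add(-3, Pow(10, Rational(1, 2)))), Rational(1, 2)))) = Add(-1505, Mul(-1, Pow(Add(-3, b, Pow(10, Rational(1, 2))), Rational(1, 2)))))
Mul(501, Function('w')(-119)) = Mul(501, Add(-1505, Mul(-1, Pow(Add(-3, -119, Pow(10, Rational(1, 2))), Rational(1, 2))))) = Mul(501, Add(-1505, Mul(-1, Pow(Add(-122, Pow(10, Rational(1, 2))), Rational(1, 2))))) = Add(-754005, Mul(-501, Pow(Add(-122, Pow(10, Rational(1, 2))), Rational(1, 2))))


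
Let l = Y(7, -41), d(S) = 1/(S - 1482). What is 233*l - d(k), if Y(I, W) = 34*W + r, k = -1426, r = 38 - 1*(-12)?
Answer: -910646015/2908 ≈ -3.1315e+5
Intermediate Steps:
r = 50 (r = 38 + 12 = 50)
d(S) = 1/(-1482 + S)
Y(I, W) = 50 + 34*W (Y(I, W) = 34*W + 50 = 50 + 34*W)
l = -1344 (l = 50 + 34*(-41) = 50 - 1394 = -1344)
233*l - d(k) = 233*(-1344) - 1/(-1482 - 1426) = -313152 - 1/(-2908) = -313152 - 1*(-1/2908) = -313152 + 1/2908 = -910646015/2908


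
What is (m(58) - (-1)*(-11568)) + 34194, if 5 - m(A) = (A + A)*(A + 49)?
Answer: 10219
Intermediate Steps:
m(A) = 5 - 2*A*(49 + A) (m(A) = 5 - (A + A)*(A + 49) = 5 - 2*A*(49 + A))
(m(58) - (-1)*(-11568)) + 34194 = ((5 - 98*58 - 2*58²) - (-1)*(-11568)) + 34194 = ((5 - 5684 - 2*3364) - 1*11568) + 34194 = ((5 - 5684 - 6728) - 11568) + 34194 = (-12407 - 11568) + 34194 = -23975 + 34194 = 10219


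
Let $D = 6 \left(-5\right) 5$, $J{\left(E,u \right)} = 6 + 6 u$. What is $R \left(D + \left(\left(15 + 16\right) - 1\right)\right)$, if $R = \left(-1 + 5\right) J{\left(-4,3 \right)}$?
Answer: $-11520$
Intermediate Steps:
$D = -150$ ($D = \left(-30\right) 5 = -150$)
$R = 96$ ($R = \left(-1 + 5\right) \left(6 + 6 \cdot 3\right) = 4 \left(6 + 18\right) = 4 \cdot 24 = 96$)
$R \left(D + \left(\left(15 + 16\right) - 1\right)\right) = 96 \left(-150 + \left(\left(15 + 16\right) - 1\right)\right) = 96 \left(-150 + \left(31 - 1\right)\right) = 96 \left(-150 + 30\right) = 96 \left(-120\right) = -11520$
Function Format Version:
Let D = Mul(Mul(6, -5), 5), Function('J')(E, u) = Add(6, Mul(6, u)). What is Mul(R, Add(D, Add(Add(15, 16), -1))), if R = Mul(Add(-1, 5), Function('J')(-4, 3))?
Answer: -11520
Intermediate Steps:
D = -150 (D = Mul(-30, 5) = -150)
R = 96 (R = Mul(Add(-1, 5), Add(6, Mul(6, 3))) = Mul(4, Add(6, 18)) = Mul(4, 24) = 96)
Mul(R, Add(D, Add(Add(15, 16), -1))) = Mul(96, Add(-150, Add(Add(15, 16), -1))) = Mul(96, Add(-150, Add(31, -1))) = Mul(96, Add(-150, 30)) = Mul(96, -120) = -11520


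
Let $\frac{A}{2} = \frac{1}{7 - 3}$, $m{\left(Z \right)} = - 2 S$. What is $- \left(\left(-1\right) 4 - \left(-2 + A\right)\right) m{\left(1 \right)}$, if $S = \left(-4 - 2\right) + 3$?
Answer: $15$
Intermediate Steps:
$S = -3$ ($S = -6 + 3 = -3$)
$m{\left(Z \right)} = 6$ ($m{\left(Z \right)} = \left(-2\right) \left(-3\right) = 6$)
$A = \frac{1}{2}$ ($A = \frac{2}{7 - 3} = \frac{2}{4} = 2 \cdot \frac{1}{4} = \frac{1}{2} \approx 0.5$)
$- \left(\left(-1\right) 4 - \left(-2 + A\right)\right) m{\left(1 \right)} = - \left(\left(-1\right) 4 + \left(\left(5 - 3\right) - \frac{1}{2}\right)\right) 6 = - \left(-4 + \left(2 - \frac{1}{2}\right)\right) 6 = - \left(-4 + \frac{3}{2}\right) 6 = - \frac{\left(-5\right) 6}{2} = \left(-1\right) \left(-15\right) = 15$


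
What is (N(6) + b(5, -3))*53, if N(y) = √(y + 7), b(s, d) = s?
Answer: 265 + 53*√13 ≈ 456.09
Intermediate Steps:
N(y) = √(7 + y)
(N(6) + b(5, -3))*53 = (√(7 + 6) + 5)*53 = (√13 + 5)*53 = (5 + √13)*53 = 265 + 53*√13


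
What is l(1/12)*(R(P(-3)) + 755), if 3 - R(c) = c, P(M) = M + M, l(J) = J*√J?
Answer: 191*√3/18 ≈ 18.379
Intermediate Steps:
l(J) = J^(3/2)
P(M) = 2*M
R(c) = 3 - c
l(1/12)*(R(P(-3)) + 755) = (1/12)^(3/2)*((3 - 2*(-3)) + 755) = (1/12)^(3/2)*((3 - 1*(-6)) + 755) = (√3/72)*((3 + 6) + 755) = (√3/72)*(9 + 755) = (√3/72)*764 = 191*√3/18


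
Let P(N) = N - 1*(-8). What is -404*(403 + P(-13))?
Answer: -160792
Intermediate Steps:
P(N) = 8 + N (P(N) = N + 8 = 8 + N)
-404*(403 + P(-13)) = -404*(403 + (8 - 13)) = -404*(403 - 5) = -404*398 = -160792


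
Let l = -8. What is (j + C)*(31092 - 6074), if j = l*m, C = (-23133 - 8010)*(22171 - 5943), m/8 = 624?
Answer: -12644811213720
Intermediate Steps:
m = 4992 (m = 8*624 = 4992)
C = -505388604 (C = -31143*16228 = -505388604)
j = -39936 (j = -8*4992 = -39936)
(j + C)*(31092 - 6074) = (-39936 - 505388604)*(31092 - 6074) = -505428540*25018 = -12644811213720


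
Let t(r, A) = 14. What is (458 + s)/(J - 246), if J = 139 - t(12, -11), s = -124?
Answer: -334/121 ≈ -2.7603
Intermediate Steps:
J = 125 (J = 139 - 1*14 = 139 - 14 = 125)
(458 + s)/(J - 246) = (458 - 124)/(125 - 246) = 334/(-121) = 334*(-1/121) = -334/121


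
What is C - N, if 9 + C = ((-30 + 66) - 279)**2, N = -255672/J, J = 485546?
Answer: 14333445756/242773 ≈ 59041.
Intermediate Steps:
N = -127836/242773 (N = -255672/485546 = -255672*1/485546 = -127836/242773 ≈ -0.52657)
C = 59040 (C = -9 + ((-30 + 66) - 279)**2 = -9 + (36 - 279)**2 = -9 + (-243)**2 = -9 + 59049 = 59040)
C - N = 59040 - 1*(-127836/242773) = 59040 + 127836/242773 = 14333445756/242773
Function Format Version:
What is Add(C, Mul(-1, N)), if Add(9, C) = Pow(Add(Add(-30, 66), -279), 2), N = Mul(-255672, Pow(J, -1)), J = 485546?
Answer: Rational(14333445756, 242773) ≈ 59041.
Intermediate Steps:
N = Rational(-127836, 242773) (N = Mul(-255672, Pow(485546, -1)) = Mul(-255672, Rational(1, 485546)) = Rational(-127836, 242773) ≈ -0.52657)
C = 59040 (C = Add(-9, Pow(Add(Add(-30, 66), -279), 2)) = Add(-9, Pow(Add(36, -279), 2)) = Add(-9, Pow(-243, 2)) = Add(-9, 59049) = 59040)
Add(C, Mul(-1, N)) = Add(59040, Mul(-1, Rational(-127836, 242773))) = Add(59040, Rational(127836, 242773)) = Rational(14333445756, 242773)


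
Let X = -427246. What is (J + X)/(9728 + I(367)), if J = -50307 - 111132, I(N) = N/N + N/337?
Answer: -39677369/655808 ≈ -60.502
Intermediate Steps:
I(N) = 1 + N/337 (I(N) = 1 + N*(1/337) = 1 + N/337)
J = -161439
(J + X)/(9728 + I(367)) = (-161439 - 427246)/(9728 + (1 + (1/337)*367)) = -588685/(9728 + (1 + 367/337)) = -588685/(9728 + 704/337) = -588685/3279040/337 = -588685*337/3279040 = -39677369/655808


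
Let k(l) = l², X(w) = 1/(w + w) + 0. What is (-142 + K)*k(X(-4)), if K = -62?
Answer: -51/16 ≈ -3.1875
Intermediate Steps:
X(w) = 1/(2*w) (X(w) = 1/(2*w) + 0 = 1/(2*w))
(-142 + K)*k(X(-4)) = (-142 - 62)*((½)/(-4))² = -204*((½)*(-¼))² = -204*(-⅛)² = -204*1/64 = -51/16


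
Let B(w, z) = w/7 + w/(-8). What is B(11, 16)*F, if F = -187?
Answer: -2057/56 ≈ -36.732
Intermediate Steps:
B(w, z) = w/56 (B(w, z) = w*(1/7) + w*(-1/8) = w/7 - w/8 = w/56)
B(11, 16)*F = ((1/56)*11)*(-187) = (11/56)*(-187) = -2057/56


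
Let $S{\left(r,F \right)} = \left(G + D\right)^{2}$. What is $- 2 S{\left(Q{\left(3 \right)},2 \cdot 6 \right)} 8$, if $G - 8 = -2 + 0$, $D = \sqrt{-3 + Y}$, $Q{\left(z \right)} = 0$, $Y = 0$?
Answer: $-528 - 192 i \sqrt{3} \approx -528.0 - 332.55 i$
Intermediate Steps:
$D = i \sqrt{3}$ ($D = \sqrt{-3 + 0} = \sqrt{-3} = i \sqrt{3} \approx 1.732 i$)
$G = 6$ ($G = 8 + \left(-2 + 0\right) = 8 - 2 = 6$)
$S{\left(r,F \right)} = \left(6 + i \sqrt{3}\right)^{2}$
$- 2 S{\left(Q{\left(3 \right)},2 \cdot 6 \right)} 8 = - 2 \left(6 + i \sqrt{3}\right)^{2} \cdot 8 = - 16 \left(6 + i \sqrt{3}\right)^{2}$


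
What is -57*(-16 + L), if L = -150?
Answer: 9462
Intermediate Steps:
-57*(-16 + L) = -57*(-16 - 150) = -57*(-166) = 9462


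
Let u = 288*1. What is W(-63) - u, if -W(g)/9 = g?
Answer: 279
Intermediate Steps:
u = 288
W(g) = -9*g
W(-63) - u = -9*(-63) - 1*288 = 567 - 288 = 279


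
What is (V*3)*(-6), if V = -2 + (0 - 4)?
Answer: 108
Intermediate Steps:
V = -6 (V = -2 - 4 = -6)
(V*3)*(-6) = -6*3*(-6) = -18*(-6) = 108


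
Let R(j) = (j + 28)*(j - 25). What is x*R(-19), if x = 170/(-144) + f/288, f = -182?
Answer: 2871/4 ≈ 717.75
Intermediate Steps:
R(j) = (-25 + j)*(28 + j) (R(j) = (28 + j)*(-25 + j) = (-25 + j)*(28 + j))
x = -29/16 (x = 170/(-144) - 182/288 = 170*(-1/144) - 182*1/288 = -85/72 - 91/144 = -29/16 ≈ -1.8125)
x*R(-19) = -29*(-700 + (-19)² + 3*(-19))/16 = -29*(-700 + 361 - 57)/16 = -29/16*(-396) = 2871/4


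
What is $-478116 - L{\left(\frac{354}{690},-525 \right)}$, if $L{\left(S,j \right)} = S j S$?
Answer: $- \frac{252850263}{529} \approx -4.7798 \cdot 10^{5}$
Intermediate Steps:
$L{\left(S,j \right)} = j S^{2}$
$-478116 - L{\left(\frac{354}{690},-525 \right)} = -478116 - - 525 \left(\frac{354}{690}\right)^{2} = -478116 - - 525 \left(354 \cdot \frac{1}{690}\right)^{2} = -478116 - - 525 \left(\frac{59}{115}\right)^{2} = -478116 - \left(-525\right) \frac{3481}{13225} = -478116 - - \frac{73101}{529} = -478116 + \frac{73101}{529} = - \frac{252850263}{529}$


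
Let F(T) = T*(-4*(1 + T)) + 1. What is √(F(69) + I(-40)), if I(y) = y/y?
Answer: I*√19318 ≈ 138.99*I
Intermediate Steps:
I(y) = 1
F(T) = 1 + T*(-4 - 4*T) (F(T) = T*(-4 - 4*T) + 1 = 1 + T*(-4 - 4*T))
√(F(69) + I(-40)) = √((1 - 4*69 - 4*69²) + 1) = √((1 - 276 - 4*4761) + 1) = √((1 - 276 - 19044) + 1) = √(-19319 + 1) = √(-19318) = I*√19318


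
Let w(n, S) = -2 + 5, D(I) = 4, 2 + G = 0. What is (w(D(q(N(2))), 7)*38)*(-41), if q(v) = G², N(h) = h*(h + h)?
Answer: -4674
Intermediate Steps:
G = -2 (G = -2 + 0 = -2)
N(h) = 2*h² (N(h) = h*(2*h) = 2*h²)
q(v) = 4 (q(v) = (-2)² = 4)
w(n, S) = 3
(w(D(q(N(2))), 7)*38)*(-41) = (3*38)*(-41) = 114*(-41) = -4674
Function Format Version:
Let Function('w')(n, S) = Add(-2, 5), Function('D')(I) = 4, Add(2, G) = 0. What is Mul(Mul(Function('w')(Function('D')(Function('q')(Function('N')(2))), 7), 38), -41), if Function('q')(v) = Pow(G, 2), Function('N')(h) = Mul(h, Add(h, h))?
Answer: -4674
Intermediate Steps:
G = -2 (G = Add(-2, 0) = -2)
Function('N')(h) = Mul(2, Pow(h, 2)) (Function('N')(h) = Mul(h, Mul(2, h)) = Mul(2, Pow(h, 2)))
Function('q')(v) = 4 (Function('q')(v) = Pow(-2, 2) = 4)
Function('w')(n, S) = 3
Mul(Mul(Function('w')(Function('D')(Function('q')(Function('N')(2))), 7), 38), -41) = Mul(Mul(3, 38), -41) = Mul(114, -41) = -4674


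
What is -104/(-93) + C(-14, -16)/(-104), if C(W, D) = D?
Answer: 1538/1209 ≈ 1.2721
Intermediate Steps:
-104/(-93) + C(-14, -16)/(-104) = -104/(-93) - 16/(-104) = -104*(-1/93) - 16*(-1/104) = 104/93 + 2/13 = 1538/1209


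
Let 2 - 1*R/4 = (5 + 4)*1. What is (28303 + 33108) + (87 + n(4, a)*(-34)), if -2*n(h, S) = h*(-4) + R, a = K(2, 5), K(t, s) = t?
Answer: 60750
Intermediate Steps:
R = -28 (R = 8 - 4*(5 + 4) = 8 - 36 = -28)
a = 2
n(h, S) = 14 + 2*h (n(h, S) = -(h*(-4) - 28)/2 = -(-4*h - 28)/2 = -(-28 - 4*h)/2 = 14 + 2*h)
(28303 + 33108) + (87 + n(4, a)*(-34)) = (28303 + 33108) + (87 + (14 + 2*4)*(-34)) = 61411 + (87 + (14 + 8)*(-34)) = 61411 + (87 + 22*(-34)) = 61411 + (87 - 748) = 61411 - 661 = 60750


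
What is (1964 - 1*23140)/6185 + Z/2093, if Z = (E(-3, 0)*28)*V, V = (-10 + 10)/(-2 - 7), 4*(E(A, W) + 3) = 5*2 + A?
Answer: -21176/6185 ≈ -3.4238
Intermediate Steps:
E(A, W) = -½ + A/4 (E(A, W) = -3 + (5*2 + A)/4 = -3 + (10 + A)/4 = -3 + (5/2 + A/4) = -½ + A/4)
V = 0 (V = 0/(-9) = 0*(-⅑) = 0)
Z = 0 (Z = ((-½ + (¼)*(-3))*28)*0 = ((-½ - ¾)*28)*0 = -5/4*28*0 = -35*0 = 0)
(1964 - 1*23140)/6185 + Z/2093 = (1964 - 1*23140)/6185 + 0/2093 = (1964 - 23140)*(1/6185) + 0*(1/2093) = -21176*1/6185 + 0 = -21176/6185 + 0 = -21176/6185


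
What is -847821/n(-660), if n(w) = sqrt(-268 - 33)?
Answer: 847821*I*sqrt(301)/301 ≈ 48868.0*I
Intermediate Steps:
n(w) = I*sqrt(301) (n(w) = sqrt(-301) = I*sqrt(301))
-847821/n(-660) = -847821*(-I*sqrt(301)/301) = -(-847821)*I*sqrt(301)/301 = 847821*I*sqrt(301)/301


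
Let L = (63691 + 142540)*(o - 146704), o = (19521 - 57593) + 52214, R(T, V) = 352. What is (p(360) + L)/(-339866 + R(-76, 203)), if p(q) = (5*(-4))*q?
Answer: 13669200511/169757 ≈ 80522.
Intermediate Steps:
o = 14142 (o = -38072 + 52214 = 14142)
p(q) = -20*q
L = -27338393822 (L = (63691 + 142540)*(14142 - 146704) = 206231*(-132562) = -27338393822)
(p(360) + L)/(-339866 + R(-76, 203)) = (-20*360 - 27338393822)/(-339866 + 352) = (-7200 - 27338393822)/(-339514) = -27338401022*(-1/339514) = 13669200511/169757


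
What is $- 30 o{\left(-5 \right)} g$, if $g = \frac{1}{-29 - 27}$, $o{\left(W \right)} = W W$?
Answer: $\frac{375}{28} \approx 13.393$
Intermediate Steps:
$o{\left(W \right)} = W^{2}$
$g = - \frac{1}{56}$ ($g = \frac{1}{-56} = - \frac{1}{56} \approx -0.017857$)
$- 30 o{\left(-5 \right)} g = - 30 \left(-5\right)^{2} \left(- \frac{1}{56}\right) = \left(-30\right) 25 \left(- \frac{1}{56}\right) = \left(-750\right) \left(- \frac{1}{56}\right) = \frac{375}{28}$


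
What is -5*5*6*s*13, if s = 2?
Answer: -3900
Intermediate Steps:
-5*5*6*s*13 = -5*5*6*2*13 = -150*2*13 = -5*60*13 = -300*13 = -3900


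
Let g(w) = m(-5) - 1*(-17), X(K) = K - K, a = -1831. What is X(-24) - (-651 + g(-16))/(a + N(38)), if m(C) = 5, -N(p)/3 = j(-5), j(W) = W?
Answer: -629/1816 ≈ -0.34637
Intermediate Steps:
N(p) = 15 (N(p) = -3*(-5) = 15)
X(K) = 0
g(w) = 22 (g(w) = 5 - 1*(-17) = 5 + 17 = 22)
X(-24) - (-651 + g(-16))/(a + N(38)) = 0 - (-651 + 22)/(-1831 + 15) = 0 - (-629)/(-1816) = 0 - (-629)*(-1)/1816 = 0 - 1*629/1816 = 0 - 629/1816 = -629/1816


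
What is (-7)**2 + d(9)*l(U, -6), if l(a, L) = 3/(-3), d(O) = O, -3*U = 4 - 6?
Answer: 40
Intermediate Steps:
U = 2/3 (U = -(4 - 6)/3 = -1/3*(-2) = 2/3 ≈ 0.66667)
l(a, L) = -1 (l(a, L) = 3*(-1/3) = -1)
(-7)**2 + d(9)*l(U, -6) = (-7)**2 + 9*(-1) = 49 - 9 = 40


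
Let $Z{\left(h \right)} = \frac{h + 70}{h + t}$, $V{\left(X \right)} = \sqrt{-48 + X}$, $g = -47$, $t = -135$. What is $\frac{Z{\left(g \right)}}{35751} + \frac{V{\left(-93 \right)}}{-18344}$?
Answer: $- \frac{23}{6506682} - \frac{i \sqrt{141}}{18344} \approx -3.5348 \cdot 10^{-6} - 0.00064731 i$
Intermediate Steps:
$Z{\left(h \right)} = \frac{70 + h}{-135 + h}$ ($Z{\left(h \right)} = \frac{h + 70}{h - 135} = \frac{70 + h}{-135 + h}$)
$\frac{Z{\left(g \right)}}{35751} + \frac{V{\left(-93 \right)}}{-18344} = \frac{\frac{1}{-135 - 47} \left(70 - 47\right)}{35751} + \frac{\sqrt{-48 - 93}}{-18344} = \frac{1}{-182} \cdot 23 \cdot \frac{1}{35751} + \sqrt{-141} \left(- \frac{1}{18344}\right) = \left(- \frac{1}{182}\right) 23 \cdot \frac{1}{35751} + i \sqrt{141} \left(- \frac{1}{18344}\right) = \left(- \frac{23}{182}\right) \frac{1}{35751} - \frac{i \sqrt{141}}{18344} = - \frac{23}{6506682} - \frac{i \sqrt{141}}{18344}$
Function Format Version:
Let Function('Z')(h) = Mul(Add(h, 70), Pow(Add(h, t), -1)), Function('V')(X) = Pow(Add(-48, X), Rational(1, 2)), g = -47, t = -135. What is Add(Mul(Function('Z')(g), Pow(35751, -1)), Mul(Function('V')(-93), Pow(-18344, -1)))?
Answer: Add(Rational(-23, 6506682), Mul(Rational(-1, 18344), I, Pow(141, Rational(1, 2)))) ≈ Add(-3.5348e-6, Mul(-0.00064731, I))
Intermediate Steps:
Function('Z')(h) = Mul(Pow(Add(-135, h), -1), Add(70, h)) (Function('Z')(h) = Mul(Add(h, 70), Pow(Add(h, -135), -1)) = Mul(Add(70, h), Pow(Add(-135, h), -1)) = Mul(Pow(Add(-135, h), -1), Add(70, h)))
Add(Mul(Function('Z')(g), Pow(35751, -1)), Mul(Function('V')(-93), Pow(-18344, -1))) = Add(Mul(Mul(Pow(Add(-135, -47), -1), Add(70, -47)), Pow(35751, -1)), Mul(Pow(Add(-48, -93), Rational(1, 2)), Pow(-18344, -1))) = Add(Mul(Mul(Pow(-182, -1), 23), Rational(1, 35751)), Mul(Pow(-141, Rational(1, 2)), Rational(-1, 18344))) = Add(Mul(Mul(Rational(-1, 182), 23), Rational(1, 35751)), Mul(Mul(I, Pow(141, Rational(1, 2))), Rational(-1, 18344))) = Add(Mul(Rational(-23, 182), Rational(1, 35751)), Mul(Rational(-1, 18344), I, Pow(141, Rational(1, 2)))) = Add(Rational(-23, 6506682), Mul(Rational(-1, 18344), I, Pow(141, Rational(1, 2))))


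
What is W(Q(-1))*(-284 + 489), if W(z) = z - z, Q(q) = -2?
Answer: 0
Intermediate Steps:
W(z) = 0
W(Q(-1))*(-284 + 489) = 0*(-284 + 489) = 0*205 = 0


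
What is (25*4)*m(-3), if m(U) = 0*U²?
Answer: 0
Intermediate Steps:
m(U) = 0
(25*4)*m(-3) = (25*4)*0 = 100*0 = 0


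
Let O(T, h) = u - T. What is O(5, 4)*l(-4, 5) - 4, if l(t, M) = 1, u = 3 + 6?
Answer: 0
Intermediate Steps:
u = 9
O(T, h) = 9 - T
O(5, 4)*l(-4, 5) - 4 = (9 - 1*5)*1 - 4 = (9 - 5)*1 - 4 = 4*1 - 4 = 4 - 4 = 0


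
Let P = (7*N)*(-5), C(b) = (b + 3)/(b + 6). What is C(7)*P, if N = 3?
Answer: -1050/13 ≈ -80.769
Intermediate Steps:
C(b) = (3 + b)/(6 + b)
P = -105 (P = (7*3)*(-5) = 21*(-5) = -105)
C(7)*P = ((3 + 7)/(6 + 7))*(-105) = (10/13)*(-105) = -1050/13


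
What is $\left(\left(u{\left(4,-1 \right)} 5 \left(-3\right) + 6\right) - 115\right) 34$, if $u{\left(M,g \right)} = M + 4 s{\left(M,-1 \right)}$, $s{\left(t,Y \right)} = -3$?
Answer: $374$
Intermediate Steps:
$u{\left(M,g \right)} = -12 + M$ ($u{\left(M,g \right)} = M + 4 \left(-3\right) = M - 12 = -12 + M$)
$\left(\left(u{\left(4,-1 \right)} 5 \left(-3\right) + 6\right) - 115\right) 34 = \left(\left(\left(-12 + 4\right) 5 \left(-3\right) + 6\right) - 115\right) 34 = \left(\left(\left(-8\right) \left(-15\right) + 6\right) - 115\right) 34 = \left(\left(120 + 6\right) - 115\right) 34 = \left(126 - 115\right) 34 = 11 \cdot 34 = 374$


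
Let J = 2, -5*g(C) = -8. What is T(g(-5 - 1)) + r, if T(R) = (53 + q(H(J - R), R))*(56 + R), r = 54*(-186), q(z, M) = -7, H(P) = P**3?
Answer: -36972/5 ≈ -7394.4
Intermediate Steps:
g(C) = 8/5 (g(C) = -1/5*(-8) = 8/5)
r = -10044
T(R) = 2576 + 46*R (T(R) = (53 - 7)*(56 + R) = 46*(56 + R) = 2576 + 46*R)
T(g(-5 - 1)) + r = (2576 + 46*(8/5)) - 10044 = (2576 + 368/5) - 10044 = 13248/5 - 10044 = -36972/5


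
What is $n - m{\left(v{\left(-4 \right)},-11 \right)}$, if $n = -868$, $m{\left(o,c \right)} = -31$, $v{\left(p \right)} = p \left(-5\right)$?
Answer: $-837$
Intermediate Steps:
$v{\left(p \right)} = - 5 p$
$n - m{\left(v{\left(-4 \right)},-11 \right)} = -868 - -31 = -868 + 31 = -837$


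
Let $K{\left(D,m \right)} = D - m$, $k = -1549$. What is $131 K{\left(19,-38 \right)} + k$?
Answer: $5918$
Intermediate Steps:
$131 K{\left(19,-38 \right)} + k = 131 \left(19 - -38\right) - 1549 = 131 \left(19 + 38\right) - 1549 = 131 \cdot 57 - 1549 = 7467 - 1549 = 5918$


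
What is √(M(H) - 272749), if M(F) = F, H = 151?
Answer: I*√272598 ≈ 522.11*I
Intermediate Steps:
√(M(H) - 272749) = √(151 - 272749) = √(-272598) = I*√272598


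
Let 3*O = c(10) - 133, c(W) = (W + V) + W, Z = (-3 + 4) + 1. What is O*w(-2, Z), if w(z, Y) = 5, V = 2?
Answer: -185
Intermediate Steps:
Z = 2 (Z = 1 + 1 = 2)
c(W) = 2 + 2*W (c(W) = (W + 2) + W = (2 + W) + W = 2 + 2*W)
O = -37 (O = ((2 + 2*10) - 133)/3 = ((2 + 20) - 133)/3 = (22 - 133)/3 = (⅓)*(-111) = -37)
O*w(-2, Z) = -37*5 = -185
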